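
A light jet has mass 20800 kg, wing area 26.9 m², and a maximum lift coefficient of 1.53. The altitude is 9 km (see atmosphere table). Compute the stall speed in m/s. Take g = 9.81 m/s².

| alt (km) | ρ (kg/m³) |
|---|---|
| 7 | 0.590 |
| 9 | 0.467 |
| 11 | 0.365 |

V_stall = 146 m/s

At 9 km, from the table: ρ = 0.467 kg/m³.
At stall, lift equals weight: L = W = m·g = 20800 × 9.81 = 2.04×10^5 N.
V_stall = √(2W/(ρ·S·CL,max)) = √(2 × 2.04×10^5 / (0.467 × 26.9 × 1.53))
V_stall = √21230 = 146 m/s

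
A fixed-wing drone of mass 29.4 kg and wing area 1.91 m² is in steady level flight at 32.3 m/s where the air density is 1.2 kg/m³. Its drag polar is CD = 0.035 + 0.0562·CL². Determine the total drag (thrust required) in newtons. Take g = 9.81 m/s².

Weight W = mg = 29.4 × 9.81 = 288.41 N; in level flight L = W.
q = ½ρv² = ½ × 1.2 × 32.3² = 626 Pa.
Required CL = L/(qS) = 288.41/(626·1.91) = 0.2412.
CD = 0.035 + 0.0562 × 0.2412² = 0.03827.
D = q·S·CD = 626 × 1.91 × 0.03827 = 45.76 N

D = 45.8 N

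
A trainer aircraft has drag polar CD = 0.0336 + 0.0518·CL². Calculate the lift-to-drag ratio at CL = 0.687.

CD = 0.0336 + 0.0518 × 0.687² = 0.05805
L/D = CL/CD = 0.687 / 0.05805 = 11.8

L/D = 11.8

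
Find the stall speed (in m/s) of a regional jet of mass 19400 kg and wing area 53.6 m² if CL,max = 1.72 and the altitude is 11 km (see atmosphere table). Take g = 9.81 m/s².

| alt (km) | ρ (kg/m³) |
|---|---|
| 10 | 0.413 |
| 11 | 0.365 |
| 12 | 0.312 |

V_stall = 106 m/s

At 11 km, from the table: ρ = 0.365 kg/m³.
Weight W = mg = 19400 × 9.81 = 1.903×10^5 N.
From L = ½ρV²S·CL,max = W: V_stall = √(2W/(ρSCL,max)) = √(2·1.903×10^5/(0.365·53.6·1.72))
V_stall = √11310 = 106 m/s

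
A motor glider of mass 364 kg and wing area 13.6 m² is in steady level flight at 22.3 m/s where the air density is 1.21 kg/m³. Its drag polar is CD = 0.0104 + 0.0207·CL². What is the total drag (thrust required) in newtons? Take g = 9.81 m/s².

Weight W = mg = 364 × 9.81 = 3570.8 N; in level flight L = W.
Dynamic pressure q = 0.5 × 1.21 × 22.3² = 300.9 Pa.
Required CL = L/(qS) = 3570.8/(300.9·13.6) = 0.8727.
CD = 0.0104 + 0.0207 × 0.8727² = 0.02617.
D = q·S·CD = 300.9 × 13.6 × 0.02617 = 107.1 N

D = 107 N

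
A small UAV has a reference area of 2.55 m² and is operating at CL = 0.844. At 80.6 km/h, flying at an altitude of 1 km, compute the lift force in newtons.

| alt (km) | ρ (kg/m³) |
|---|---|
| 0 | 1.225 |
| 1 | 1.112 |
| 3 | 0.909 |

At 1 km, from the table: ρ = 1.112 kg/m³.
Convert speed: v = 80.6 km/h ÷ 3.6 = 22.39 m/s.
Dynamic pressure q = ½ρv² = ½ × 1.112 × 22.39² = 278.7 Pa.
L = q·S·CL = 278.7 × 2.55 × 0.844 = 600 N

L = 600 N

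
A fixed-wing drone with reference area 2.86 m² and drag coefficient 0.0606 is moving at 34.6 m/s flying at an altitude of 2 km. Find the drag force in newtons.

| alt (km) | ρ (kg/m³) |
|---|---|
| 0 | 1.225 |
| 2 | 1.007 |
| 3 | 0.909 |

At 2 km, from the table: ρ = 1.007 kg/m³.
Dynamic pressure q = ½ρv² = ½ × 1.007 × 34.6² = 602.8 Pa.
D = q·S·CD = 602.8 × 2.86 × 0.0606 = 104 N

D = 104 N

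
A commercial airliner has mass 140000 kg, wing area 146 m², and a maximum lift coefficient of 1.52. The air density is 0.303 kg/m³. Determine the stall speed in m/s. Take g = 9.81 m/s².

V_stall = 202 m/s

At stall, lift equals weight: L = W = m·g = 140000 × 9.81 = 1.373×10^6 N.
From L = ½ρV²S·CL,max = W: V_stall = √(2W/(ρSCL,max)) = √(2·1.373×10^6/(0.303·146·1.52))
V_stall = √40850 = 202 m/s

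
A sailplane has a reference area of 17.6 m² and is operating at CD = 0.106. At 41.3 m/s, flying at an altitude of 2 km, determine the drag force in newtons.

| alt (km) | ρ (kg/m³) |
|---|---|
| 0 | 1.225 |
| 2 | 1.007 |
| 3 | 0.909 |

At 2 km, from the table: ρ = 1.007 kg/m³.
Dynamic pressure q = ½ρv² = ½ × 1.007 × 41.3² = 858.8 Pa.
D = q·S·CD = 858.8 × 17.6 × 0.106 = 1600 N

D = 1600 N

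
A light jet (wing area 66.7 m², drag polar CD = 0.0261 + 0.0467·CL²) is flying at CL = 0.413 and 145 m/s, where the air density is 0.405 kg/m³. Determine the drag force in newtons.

CD = 0.0261 + 0.0467 × 0.413² = 0.03407
D = ½ρv²S·CD = ½ × 0.405 × 145² × 66.7 × 0.03407 = 9670 N

D = 9670 N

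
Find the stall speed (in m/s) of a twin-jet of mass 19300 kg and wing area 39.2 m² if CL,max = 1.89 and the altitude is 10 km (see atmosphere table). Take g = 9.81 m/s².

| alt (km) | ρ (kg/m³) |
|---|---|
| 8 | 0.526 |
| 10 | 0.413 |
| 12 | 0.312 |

At 10 km, from the table: ρ = 0.413 kg/m³.
Stall occurs when L = W at CL,max. W = mg = 19300 × 9.81 = 1.893×10^5 N.
V_stall = √(2W/(ρ·S·CL,max)) = √(2 × 1.893×10^5 / (0.413 × 39.2 × 1.89))
V_stall = √12380 = 111 m/s

V_stall = 111 m/s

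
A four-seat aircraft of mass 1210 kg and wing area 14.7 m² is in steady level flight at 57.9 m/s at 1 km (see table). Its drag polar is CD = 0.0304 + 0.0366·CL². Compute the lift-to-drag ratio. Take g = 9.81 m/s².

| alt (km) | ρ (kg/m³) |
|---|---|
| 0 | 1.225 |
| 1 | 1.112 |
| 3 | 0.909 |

L/D = 11.6

At 1 km, from the table: ρ = 1.112 kg/m³.
Level flight ⇒ L = W = m·g = 1210 × 9.81 = 11870 N.
Dynamic pressure q = 0.5 × 1.112 × 57.9² = 1864 Pa.
Required CL = L/(qS) = 11870/(1864·14.7) = 0.4332.
CD = 0.0304 + 0.0366 × 0.4332² = 0.03727.
L/D = CL/CD = 0.4332 / 0.03727 = 11.6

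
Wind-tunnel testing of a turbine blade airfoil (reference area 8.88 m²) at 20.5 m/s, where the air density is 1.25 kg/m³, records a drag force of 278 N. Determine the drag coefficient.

CD = 0.119

From D = ½ρv²S·CD, rearranging gives CD = 2D/(ρv²S).
CD = 2 × 278 / (1.25 × 20.5² × 8.88) = 0.119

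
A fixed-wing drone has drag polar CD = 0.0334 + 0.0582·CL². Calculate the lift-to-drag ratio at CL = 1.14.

L/D = 10.5

CD = 0.0334 + 0.0582 × 1.14² = 0.109
L/D = CL/CD = 1.14 / 0.109 = 10.5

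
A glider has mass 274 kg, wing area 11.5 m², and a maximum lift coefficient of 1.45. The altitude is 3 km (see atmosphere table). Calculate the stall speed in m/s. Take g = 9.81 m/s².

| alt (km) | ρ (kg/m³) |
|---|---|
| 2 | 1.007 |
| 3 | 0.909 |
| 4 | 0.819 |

At 3 km, from the table: ρ = 0.909 kg/m³.
At stall, lift equals weight: L = W = m·g = 274 × 9.81 = 2688 N.
V_stall = √(2W/(ρ·S·CL,max)) = √(2 × 2688 / (0.909 × 11.5 × 1.45))
V_stall = √354.7 = 18.8 m/s

V_stall = 18.8 m/s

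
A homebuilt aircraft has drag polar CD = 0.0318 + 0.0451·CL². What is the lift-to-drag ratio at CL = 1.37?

L/D = 11.8

CD = 0.0318 + 0.0451 × 1.37² = 0.1164
L/D = CL/CD = 1.37 / 0.1164 = 11.8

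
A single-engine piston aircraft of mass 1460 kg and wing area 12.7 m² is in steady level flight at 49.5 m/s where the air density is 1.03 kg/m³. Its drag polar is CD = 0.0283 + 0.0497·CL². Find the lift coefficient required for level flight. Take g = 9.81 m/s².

In steady level flight, lift balances weight: W = mg = 1460 × 9.81 = 14323 N.
Dynamic pressure q = 0.5 × 1.03 × 49.5² = 1262 Pa.
CL = 2W/(ρv²S) = 2×14323/(1.03×49.5²×12.7) = 0.8937.

CL = 0.894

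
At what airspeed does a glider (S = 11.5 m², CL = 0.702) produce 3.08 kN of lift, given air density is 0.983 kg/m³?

v = 27.9 m/s

L = ½ρv²S·CL ⇒ v = √(2L/(ρ·S·CL))
v = √(2 × 3080 / (0.983 × 11.5 × 0.702)) = √776.2 = 27.9 m/s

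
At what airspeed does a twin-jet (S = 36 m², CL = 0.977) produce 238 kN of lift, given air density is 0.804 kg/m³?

L = ½ρv²S·CL ⇒ v = √(2L/(ρ·S·CL))
v = √(2 × 2.38×10^5 / (0.804 × 36 × 0.977)) = √16830 = 130 m/s

v = 130 m/s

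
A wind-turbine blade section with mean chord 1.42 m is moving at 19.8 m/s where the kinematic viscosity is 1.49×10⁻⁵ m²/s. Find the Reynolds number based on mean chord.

Re = 1.89×10^6

Re = v·c/ν = 19.8 × 1.42 / (1.49×10⁻⁵) = 1.89×10^6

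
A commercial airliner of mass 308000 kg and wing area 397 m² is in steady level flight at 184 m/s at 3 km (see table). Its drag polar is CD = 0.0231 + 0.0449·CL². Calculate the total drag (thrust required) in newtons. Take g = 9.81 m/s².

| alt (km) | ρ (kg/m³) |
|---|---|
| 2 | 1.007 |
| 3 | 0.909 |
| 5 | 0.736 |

At 3 km, from the table: ρ = 0.909 kg/m³.
Level flight ⇒ L = W = m·g = 308000 × 9.81 = 3.0215×10^6 N.
q = ½ρv² = ½ × 0.909 × 184² = 15390 Pa.
CL = W/(q·S) = 3.0215×10^6 / (15390 × 397) = 0.4946.
CD = 0.0231 + 0.0449 × 0.4946² = 0.03408.
D = q·S·CD = 15390 × 397 × 0.03408 = 2.082×10^5 N

D = 2.08×10^5 N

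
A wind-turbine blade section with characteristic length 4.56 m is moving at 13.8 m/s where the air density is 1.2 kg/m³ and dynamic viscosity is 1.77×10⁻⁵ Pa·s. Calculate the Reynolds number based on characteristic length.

Re = 4.27×10^6

Re = ρ·v·c/μ = 1.2 × 13.8 × 4.56 / (1.77×10⁻⁵) = 4.27×10^6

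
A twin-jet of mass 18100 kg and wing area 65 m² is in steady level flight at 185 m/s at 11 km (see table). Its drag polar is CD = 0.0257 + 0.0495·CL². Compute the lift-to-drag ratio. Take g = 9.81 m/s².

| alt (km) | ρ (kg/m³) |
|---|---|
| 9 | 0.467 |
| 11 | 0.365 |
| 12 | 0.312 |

At 11 km, from the table: ρ = 0.365 kg/m³.
In steady level flight, lift balances weight: W = mg = 18100 × 9.81 = 1.7756×10^5 N.
Dynamic pressure q = 0.5 × 0.365 × 185² = 6246 Pa.
CL = W/(q·S) = 1.7756×10^5 / (6246 × 65) = 0.4373.
CD = 0.0257 + 0.0495 × 0.4373² = 0.03517.
L/D = CL/CD = 0.4373 / 0.03517 = 12.4

L/D = 12.4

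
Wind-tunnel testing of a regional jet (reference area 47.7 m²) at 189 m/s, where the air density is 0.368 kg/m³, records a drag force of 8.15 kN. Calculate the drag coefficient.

CD = 0.026

From D = ½ρv²S·CD, rearranging gives CD = 2D/(ρv²S).
CD = 2 × 8150 / (0.368 × 189² × 47.7) = 0.026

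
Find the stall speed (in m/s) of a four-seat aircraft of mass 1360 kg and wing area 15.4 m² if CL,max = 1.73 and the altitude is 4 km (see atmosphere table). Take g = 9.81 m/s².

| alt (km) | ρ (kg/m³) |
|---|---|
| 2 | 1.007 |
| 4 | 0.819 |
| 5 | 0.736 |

V_stall = 35 m/s

At 4 km, from the table: ρ = 0.819 kg/m³.
Stall occurs when L = W at CL,max. W = mg = 1360 × 9.81 = 13340 N.
V_stall = √(2W/(ρ·S·CL,max)) = √(2 × 13340 / (0.819 × 15.4 × 1.73))
V_stall = √1223 = 35 m/s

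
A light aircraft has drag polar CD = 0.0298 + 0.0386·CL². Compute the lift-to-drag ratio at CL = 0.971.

CD = 0.0298 + 0.0386 × 0.971² = 0.06619
L/D = CL/CD = 0.971 / 0.06619 = 14.7

L/D = 14.7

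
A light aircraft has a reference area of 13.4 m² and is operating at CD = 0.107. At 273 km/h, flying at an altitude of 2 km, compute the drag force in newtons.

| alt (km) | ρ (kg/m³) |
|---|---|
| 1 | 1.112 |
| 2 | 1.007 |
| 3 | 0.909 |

D = 4150 N

At 2 km, from the table: ρ = 1.007 kg/m³.
Convert speed: v = 273 km/h ÷ 3.6 = 75.83 m/s.
Dynamic pressure q = ½ρv² = ½ × 1.007 × 75.83² = 2895 Pa.
D = q·S·CD = 2895 × 13.4 × 0.107 = 4150 N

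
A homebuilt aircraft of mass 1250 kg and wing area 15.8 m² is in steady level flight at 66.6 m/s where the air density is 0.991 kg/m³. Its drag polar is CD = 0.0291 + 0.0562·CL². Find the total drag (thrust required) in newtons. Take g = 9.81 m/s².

D = 1250 N

Level flight ⇒ L = W = m·g = 1250 × 9.81 = 12262 N.
Dynamic pressure q = 0.5 × 0.991 × 66.6² = 2198 Pa.
Required CL = L/(qS) = 12262/(2198·15.8) = 0.3531.
CD = 0.0291 + 0.0562 × 0.3531² = 0.03611.
D = q·S·CD = 2198 × 15.8 × 0.03611 = 1254 N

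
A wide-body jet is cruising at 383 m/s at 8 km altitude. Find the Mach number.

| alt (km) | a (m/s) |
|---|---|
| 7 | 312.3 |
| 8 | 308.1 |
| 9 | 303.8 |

At 8 km, from the table: a = 308.1 m/s.
M = v/a = 383 / 308.1 = 1.24

M = 1.24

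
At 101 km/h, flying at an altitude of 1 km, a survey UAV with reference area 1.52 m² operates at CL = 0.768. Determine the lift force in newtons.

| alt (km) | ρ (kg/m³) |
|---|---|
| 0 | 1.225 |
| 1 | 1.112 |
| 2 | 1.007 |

L = 511 N

At 1 km, from the table: ρ = 1.112 kg/m³.
Convert speed: v = 101 km/h ÷ 3.6 = 28.06 m/s.
L = ½ρv²S·CL = ½ × 1.112 × 28.06² × 1.52 × 0.768 = 511 N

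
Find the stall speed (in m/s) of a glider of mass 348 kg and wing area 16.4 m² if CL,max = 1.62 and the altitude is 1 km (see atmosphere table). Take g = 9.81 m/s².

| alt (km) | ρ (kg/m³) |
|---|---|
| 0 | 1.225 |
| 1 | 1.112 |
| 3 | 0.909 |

At 1 km, from the table: ρ = 1.112 kg/m³.
Stall occurs when L = W at CL,max. W = mg = 348 × 9.81 = 3414 N.
V_stall = √(2W/(ρ·S·CL,max)) = √(2 × 3414 / (1.112 × 16.4 × 1.62))
V_stall = √231.1 = 15.2 m/s

V_stall = 15.2 m/s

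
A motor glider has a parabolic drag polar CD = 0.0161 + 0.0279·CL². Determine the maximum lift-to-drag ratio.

(L/D)max = 23.6

For CD = CD0 + K·CL², (L/D)max occurs at CL* = √(CD0/K) and equals 1/(2√(K·CD0)).
(L/D)max = 1/(2√(0.0279 × 0.0161)) = 1/(2 × 0.02119) = 23.6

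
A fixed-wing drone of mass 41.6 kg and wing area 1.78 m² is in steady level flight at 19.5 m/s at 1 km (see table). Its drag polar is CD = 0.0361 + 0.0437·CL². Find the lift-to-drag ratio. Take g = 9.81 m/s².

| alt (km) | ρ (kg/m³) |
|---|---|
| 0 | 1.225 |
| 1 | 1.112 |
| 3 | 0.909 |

At 1 km, from the table: ρ = 1.112 kg/m³.
Weight W = mg = 41.6 × 9.81 = 408.1 N; in level flight L = W.
Dynamic pressure q = 0.5 × 1.112 × 19.5² = 211.4 Pa.
CL = W/(q·S) = 408.1 / (211.4 × 1.78) = 1.084.
CD = 0.0361 + 0.0437 × 1.084² = 0.08749.
L/D = CL/CD = 1.084 / 0.08749 = 12.4

L/D = 12.4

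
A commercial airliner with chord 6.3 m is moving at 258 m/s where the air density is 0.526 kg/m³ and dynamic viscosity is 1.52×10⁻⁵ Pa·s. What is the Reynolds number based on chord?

Re = 5.62×10^7

Re = ρ·v·c/μ = 0.526 × 258 × 6.3 / (1.52×10⁻⁵) = 5.62×10^7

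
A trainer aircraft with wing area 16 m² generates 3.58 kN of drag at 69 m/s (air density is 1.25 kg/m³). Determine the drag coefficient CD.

CD = 0.0752

From D = ½ρv²S·CD, rearranging gives CD = 2D/(ρv²S).
CD = 2 × 3580 / (1.25 × 69² × 16) = 0.0752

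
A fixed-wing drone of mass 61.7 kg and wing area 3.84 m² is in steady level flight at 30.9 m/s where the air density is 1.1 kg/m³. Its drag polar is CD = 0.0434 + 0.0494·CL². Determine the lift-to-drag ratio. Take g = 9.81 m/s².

Level flight ⇒ L = W = m·g = 61.7 × 9.81 = 605.28 N.
Dynamic pressure q = 0.5 × 1.1 × 30.9² = 525.1 Pa.
CL = W/(q·S) = 605.28 / (525.1 × 3.84) = 0.3002.
CD = 0.0434 + 0.0494 × 0.3002² = 0.04785.
L/D = CL/CD = 0.3002 / 0.04785 = 6.27

L/D = 6.27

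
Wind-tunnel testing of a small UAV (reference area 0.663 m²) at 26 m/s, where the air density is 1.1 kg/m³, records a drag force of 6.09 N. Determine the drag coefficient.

CD = 0.0247

From D = ½ρv²S·CD, rearranging gives CD = 2D/(ρv²S).
CD = 2 × 6.09 / (1.1 × 26² × 0.663) = 0.0247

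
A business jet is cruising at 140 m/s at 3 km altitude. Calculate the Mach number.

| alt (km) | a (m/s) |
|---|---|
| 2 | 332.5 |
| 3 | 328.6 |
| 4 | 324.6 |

M = 0.426

At 3 km, from the table: a = 328.6 m/s.
M = v/a = 140 / 328.6 = 0.426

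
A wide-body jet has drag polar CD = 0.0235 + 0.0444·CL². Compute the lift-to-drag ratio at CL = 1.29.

CD = 0.0235 + 0.0444 × 1.29² = 0.09739
L/D = CL/CD = 1.29 / 0.09739 = 13.2

L/D = 13.2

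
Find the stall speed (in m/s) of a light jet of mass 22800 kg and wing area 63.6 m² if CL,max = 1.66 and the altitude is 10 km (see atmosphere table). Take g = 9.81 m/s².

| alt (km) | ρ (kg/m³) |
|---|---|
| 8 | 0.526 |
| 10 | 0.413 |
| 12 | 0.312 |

At 10 km, from the table: ρ = 0.413 kg/m³.
Stall occurs when L = W at CL,max. W = mg = 22800 × 9.81 = 2.237×10^5 N.
From L = ½ρV²S·CL,max = W: V_stall = √(2W/(ρSCL,max)) = √(2·2.237×10^5/(0.413·63.6·1.66))
V_stall = √10260 = 101 m/s

V_stall = 101 m/s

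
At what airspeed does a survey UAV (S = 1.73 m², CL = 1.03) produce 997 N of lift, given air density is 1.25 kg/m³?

v = 29.9 m/s

L = ½ρv²S·CL ⇒ v = √(2L/(ρ·S·CL))
v = √(2 × 997 / (1.25 × 1.73 × 1.03)) = √895.2 = 29.9 m/s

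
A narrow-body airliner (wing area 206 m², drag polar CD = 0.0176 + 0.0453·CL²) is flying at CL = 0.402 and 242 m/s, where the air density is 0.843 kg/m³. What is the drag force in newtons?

CD = 0.0176 + 0.0453 × 0.402² = 0.02492
D = ½ρv²S·CD = ½ × 0.843 × 242² × 206 × 0.02492 = 1.27×10^5 N

D = 1.27×10^5 N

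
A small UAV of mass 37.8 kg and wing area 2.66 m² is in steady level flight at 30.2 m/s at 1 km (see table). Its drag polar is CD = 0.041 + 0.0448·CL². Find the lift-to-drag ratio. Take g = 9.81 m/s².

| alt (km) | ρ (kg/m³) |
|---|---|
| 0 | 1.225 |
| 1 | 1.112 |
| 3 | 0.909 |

L/D = 6.19

At 1 km, from the table: ρ = 1.112 kg/m³.
In steady level flight, lift balances weight: W = mg = 37.8 × 9.81 = 370.82 N.
Dynamic pressure q = 0.5 × 1.112 × 30.2² = 507.1 Pa.
Required CL = L/(qS) = 370.82/(507.1·2.66) = 0.2749.
CD = 0.041 + 0.0448 × 0.2749² = 0.04439.
L/D = CL/CD = 0.2749 / 0.04439 = 6.19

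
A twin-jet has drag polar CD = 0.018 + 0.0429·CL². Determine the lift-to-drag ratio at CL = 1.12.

L/D = 15.6

CD = 0.018 + 0.0429 × 1.12² = 0.07181
L/D = CL/CD = 1.12 / 0.07181 = 15.6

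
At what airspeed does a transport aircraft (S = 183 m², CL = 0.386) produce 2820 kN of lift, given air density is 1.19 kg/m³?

v = 259 m/s

L = ½ρv²S·CL ⇒ v = √(2L/(ρ·S·CL))
v = √(2 × 2.82×10^6 / (1.19 × 183 × 0.386)) = √67100 = 259 m/s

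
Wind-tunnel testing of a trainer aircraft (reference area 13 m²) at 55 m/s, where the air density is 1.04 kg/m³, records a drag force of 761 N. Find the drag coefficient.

CD = 0.0372

From D = ½ρv²S·CD, rearranging gives CD = 2D/(ρv²S).
CD = 2 × 761 / (1.04 × 55² × 13) = 0.0372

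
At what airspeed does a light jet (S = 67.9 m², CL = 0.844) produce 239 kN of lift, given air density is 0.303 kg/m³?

v = 166 m/s

L = ½ρv²S·CL ⇒ v = √(2L/(ρ·S·CL))
v = √(2 × 2.39×10^5 / (0.303 × 67.9 × 0.844)) = √27530 = 166 m/s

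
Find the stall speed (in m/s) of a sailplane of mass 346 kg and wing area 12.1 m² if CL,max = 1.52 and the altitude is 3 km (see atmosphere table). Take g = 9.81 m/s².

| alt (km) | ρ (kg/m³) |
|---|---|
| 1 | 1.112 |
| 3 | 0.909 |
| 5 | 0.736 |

V_stall = 20.2 m/s

At 3 km, from the table: ρ = 0.909 kg/m³.
Stall occurs when L = W at CL,max. W = mg = 346 × 9.81 = 3394 N.
From L = ½ρV²S·CL,max = W: V_stall = √(2W/(ρSCL,max)) = √(2·3394/(0.909·12.1·1.52))
V_stall = √406.1 = 20.2 m/s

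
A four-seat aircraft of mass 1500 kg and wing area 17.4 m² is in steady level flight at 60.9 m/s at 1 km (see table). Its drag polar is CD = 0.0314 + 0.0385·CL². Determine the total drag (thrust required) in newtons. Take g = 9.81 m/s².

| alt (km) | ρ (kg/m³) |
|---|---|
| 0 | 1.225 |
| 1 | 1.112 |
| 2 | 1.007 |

At 1 km, from the table: ρ = 1.112 kg/m³.
In steady level flight, lift balances weight: W = mg = 1500 × 9.81 = 14715 N.
q = ½ρv² = ½ × 1.112 × 60.9² = 2062 Pa.
Required CL = L/(qS) = 14715/(2062·17.4) = 0.4101.
CD = 0.0314 + 0.0385 × 0.4101² = 0.03788.
D = q·S·CD = 2062 × 17.4 × 0.03788 = 1359 N

D = 1360 N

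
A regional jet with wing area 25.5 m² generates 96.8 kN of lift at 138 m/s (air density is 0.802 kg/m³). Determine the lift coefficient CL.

CL = 0.497

From L = ½ρv²S·CL, rearranging gives CL = 2L/(ρv²S).
CL = 2 × 96800 / (0.802 × 138² × 25.5) = 0.497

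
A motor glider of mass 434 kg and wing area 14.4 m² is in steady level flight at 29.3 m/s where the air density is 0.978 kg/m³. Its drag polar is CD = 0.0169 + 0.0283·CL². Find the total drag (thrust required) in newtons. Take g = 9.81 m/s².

D = 187 N

Level flight ⇒ L = W = m·g = 434 × 9.81 = 4257.5 N.
Dynamic pressure q = 0.5 × 0.978 × 29.3² = 419.8 Pa.
CL = W/(q·S) = 4257.5 / (419.8 × 14.4) = 0.7043.
CD = 0.0169 + 0.0283 × 0.7043² = 0.03094.
D = q·S·CD = 419.8 × 14.4 × 0.03094 = 187 N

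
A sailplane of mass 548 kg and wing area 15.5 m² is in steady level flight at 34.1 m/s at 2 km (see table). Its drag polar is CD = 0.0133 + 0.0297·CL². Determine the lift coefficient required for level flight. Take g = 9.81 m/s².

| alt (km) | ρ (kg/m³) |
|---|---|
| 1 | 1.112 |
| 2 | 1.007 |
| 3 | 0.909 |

CL = 0.592

At 2 km, from the table: ρ = 1.007 kg/m³.
Weight W = mg = 548 × 9.81 = 5375.9 N; in level flight L = W.
q = ½ρv² = ½ × 1.007 × 34.1² = 585.5 Pa.
CL = W/(q·S) = 5375.9 / (585.5 × 15.5) = 0.5924.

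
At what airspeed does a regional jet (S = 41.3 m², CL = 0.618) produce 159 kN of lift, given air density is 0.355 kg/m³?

v = 187 m/s

L = ½ρv²S·CL ⇒ v = √(2L/(ρ·S·CL))
v = √(2 × 1.59×10^5 / (0.355 × 41.3 × 0.618)) = √35100 = 187 m/s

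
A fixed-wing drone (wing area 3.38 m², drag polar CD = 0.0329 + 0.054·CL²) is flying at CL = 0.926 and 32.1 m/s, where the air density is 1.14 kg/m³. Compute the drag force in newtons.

D = 157 N

CD = 0.0329 + 0.054 × 0.926² = 0.0792
D = ½ρv²S·CD = ½ × 1.14 × 32.1² × 3.38 × 0.0792 = 157 N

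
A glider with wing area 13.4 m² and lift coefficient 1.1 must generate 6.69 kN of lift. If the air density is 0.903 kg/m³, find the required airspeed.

v = 31.7 m/s

L = ½ρv²S·CL ⇒ v = √(2L/(ρ·S·CL))
v = √(2 × 6690 / (0.903 × 13.4 × 1.1)) = √1005 = 31.7 m/s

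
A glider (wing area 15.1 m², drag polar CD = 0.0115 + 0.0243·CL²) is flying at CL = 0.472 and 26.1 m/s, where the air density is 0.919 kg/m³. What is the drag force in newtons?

CD = 0.0115 + 0.0243 × 0.472² = 0.01691
D = ½ρv²S·CD = ½ × 0.919 × 26.1² × 15.1 × 0.01691 = 79.9 N

D = 79.9 N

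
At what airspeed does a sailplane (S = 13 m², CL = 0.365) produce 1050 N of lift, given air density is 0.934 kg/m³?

L = ½ρv²S·CL ⇒ v = √(2L/(ρ·S·CL))
v = √(2 × 1050 / (0.934 × 13 × 0.365)) = √473.8 = 21.8 m/s

v = 21.8 m/s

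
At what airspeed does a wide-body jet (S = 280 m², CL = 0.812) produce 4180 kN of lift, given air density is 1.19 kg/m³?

v = 176 m/s

L = ½ρv²S·CL ⇒ v = √(2L/(ρ·S·CL))
v = √(2 × 4.18×10^6 / (1.19 × 280 × 0.812)) = √30900 = 176 m/s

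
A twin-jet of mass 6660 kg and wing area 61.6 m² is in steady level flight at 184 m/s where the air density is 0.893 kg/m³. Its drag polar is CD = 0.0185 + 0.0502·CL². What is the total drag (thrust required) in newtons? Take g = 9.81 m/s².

In steady level flight, lift balances weight: W = mg = 6660 × 9.81 = 65335 N.
q = ½ρv² = ½ × 0.893 × 184² = 15120 Pa.
Required CL = L/(qS) = 65335/(15120·61.6) = 0.07016.
CD = 0.0185 + 0.0502 × 0.07016² = 0.01875.
D = q·S·CD = 15120 × 61.6 × 0.01875 = 17460 N

D = 17500 N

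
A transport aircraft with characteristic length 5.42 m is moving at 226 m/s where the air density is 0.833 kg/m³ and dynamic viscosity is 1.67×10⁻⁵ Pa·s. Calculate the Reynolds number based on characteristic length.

Re = 6.11×10^7

Re = ρ·v·c/μ = 0.833 × 226 × 5.42 / (1.67×10⁻⁵) = 6.11×10^7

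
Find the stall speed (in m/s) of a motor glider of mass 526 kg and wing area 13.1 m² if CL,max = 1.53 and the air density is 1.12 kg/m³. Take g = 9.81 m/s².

Stall occurs when L = W at CL,max. W = mg = 526 × 9.81 = 5160 N.
V_stall = √(2W/(ρ·S·CL,max)) = √(2 × 5160 / (1.12 × 13.1 × 1.53))
V_stall = √459.7 = 21.4 m/s

V_stall = 21.4 m/s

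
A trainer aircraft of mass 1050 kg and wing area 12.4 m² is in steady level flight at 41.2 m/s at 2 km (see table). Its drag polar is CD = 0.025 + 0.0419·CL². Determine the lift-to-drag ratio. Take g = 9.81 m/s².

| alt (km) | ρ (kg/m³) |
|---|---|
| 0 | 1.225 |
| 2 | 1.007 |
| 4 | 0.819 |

At 2 km, from the table: ρ = 1.007 kg/m³.
Weight W = mg = 1050 × 9.81 = 10300 N; in level flight L = W.
q = ½ρv² = ½ × 1.007 × 41.2² = 854.7 Pa.
CL = 2W/(ρv²S) = 2×10300/(1.007×41.2²×12.4) = 0.9719.
CD = 0.025 + 0.0419 × 0.9719² = 0.06458.
L/D = CL/CD = 0.9719 / 0.06458 = 15

L/D = 15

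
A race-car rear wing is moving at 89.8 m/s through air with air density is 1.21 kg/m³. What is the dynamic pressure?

q = 4880 Pa

q = ½ρv² = ½ × 1.21 × 89.8² = 4880 Pa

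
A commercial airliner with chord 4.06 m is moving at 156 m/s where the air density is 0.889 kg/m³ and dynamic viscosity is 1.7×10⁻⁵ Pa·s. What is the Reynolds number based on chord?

Re = ρ·v·c/μ = 0.889 × 156 × 4.06 / (1.7×10⁻⁵) = 3.31×10^7

Re = 3.31×10^7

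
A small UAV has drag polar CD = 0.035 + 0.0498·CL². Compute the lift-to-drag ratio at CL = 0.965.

CD = 0.035 + 0.0498 × 0.965² = 0.08138
L/D = CL/CD = 0.965 / 0.08138 = 11.9

L/D = 11.9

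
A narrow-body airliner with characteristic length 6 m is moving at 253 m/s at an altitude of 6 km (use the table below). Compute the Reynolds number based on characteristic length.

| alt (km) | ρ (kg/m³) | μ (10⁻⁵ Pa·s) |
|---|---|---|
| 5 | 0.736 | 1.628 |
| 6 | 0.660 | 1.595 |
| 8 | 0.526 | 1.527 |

At 6 km, from the table: ρ = 0.660 kg/m³, μ = 1.595×10⁻⁵ Pa·s.
Re = ρ·v·c/μ = 0.66 × 253 × 6 / (1.595×10⁻⁵) = 6.28×10^7

Re = 6.28×10^7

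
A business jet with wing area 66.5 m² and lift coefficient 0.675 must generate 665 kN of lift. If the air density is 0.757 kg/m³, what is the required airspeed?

L = ½ρv²S·CL ⇒ v = √(2L/(ρ·S·CL))
v = √(2 × 6.65×10^5 / (0.757 × 66.5 × 0.675)) = √39140 = 198 m/s

v = 198 m/s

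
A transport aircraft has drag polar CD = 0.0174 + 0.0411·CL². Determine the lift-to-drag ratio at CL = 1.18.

L/D = 15.8

CD = 0.0174 + 0.0411 × 1.18² = 0.07463
L/D = CL/CD = 1.18 / 0.07463 = 15.8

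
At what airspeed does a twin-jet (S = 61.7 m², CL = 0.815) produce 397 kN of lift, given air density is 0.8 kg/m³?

L = ½ρv²S·CL ⇒ v = √(2L/(ρ·S·CL))
v = √(2 × 3.97×10^5 / (0.8 × 61.7 × 0.815)) = √19740 = 140 m/s

v = 140 m/s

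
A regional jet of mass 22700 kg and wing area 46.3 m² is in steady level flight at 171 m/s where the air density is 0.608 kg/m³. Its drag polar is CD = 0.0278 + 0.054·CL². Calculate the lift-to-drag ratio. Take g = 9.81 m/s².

L/D = 12.4

Weight W = mg = 22700 × 9.81 = 2.2269×10^5 N; in level flight L = W.
Dynamic pressure q = 0.5 × 0.608 × 171² = 8889 Pa.
Required CL = L/(qS) = 2.2269×10^5/(8889·46.3) = 0.5411.
CD = 0.0278 + 0.054 × 0.5411² = 0.04361.
L/D = CL/CD = 0.5411 / 0.04361 = 12.4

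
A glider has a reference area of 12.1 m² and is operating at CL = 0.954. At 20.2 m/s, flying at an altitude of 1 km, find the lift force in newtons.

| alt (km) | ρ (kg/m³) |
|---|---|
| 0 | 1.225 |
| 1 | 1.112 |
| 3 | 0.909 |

At 1 km, from the table: ρ = 1.112 kg/m³.
Dynamic pressure q = ½ρv² = ½ × 1.112 × 20.2² = 226.9 Pa.
L = q·S·CL = 226.9 × 12.1 × 0.954 = 2620 N

L = 2620 N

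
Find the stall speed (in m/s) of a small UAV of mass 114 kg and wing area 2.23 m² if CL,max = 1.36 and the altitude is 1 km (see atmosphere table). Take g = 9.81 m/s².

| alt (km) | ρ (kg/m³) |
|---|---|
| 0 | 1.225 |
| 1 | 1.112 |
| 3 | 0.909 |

At 1 km, from the table: ρ = 1.112 kg/m³.
Stall occurs when L = W at CL,max. W = mg = 114 × 9.81 = 1118 N.
From L = ½ρV²S·CL,max = W: V_stall = √(2W/(ρSCL,max)) = √(2·1118/(1.112·2.23·1.36))
V_stall = √663.2 = 25.8 m/s

V_stall = 25.8 m/s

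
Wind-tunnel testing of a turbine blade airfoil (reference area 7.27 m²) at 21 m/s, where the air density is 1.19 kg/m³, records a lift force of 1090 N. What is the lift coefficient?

From L = ½ρv²S·CL, rearranging gives CL = 2L/(ρv²S).
CL = 2 × 1090 / (1.19 × 21² × 7.27) = 0.571

CL = 0.571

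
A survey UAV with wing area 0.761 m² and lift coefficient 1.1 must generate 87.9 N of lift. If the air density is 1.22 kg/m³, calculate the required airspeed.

v = 13.1 m/s

L = ½ρv²S·CL ⇒ v = √(2L/(ρ·S·CL))
v = √(2 × 87.9 / (1.22 × 0.761 × 1.1)) = √172.1 = 13.1 m/s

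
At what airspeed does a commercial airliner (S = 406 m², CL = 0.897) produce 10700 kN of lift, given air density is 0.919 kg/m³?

v = 253 m/s

L = ½ρv²S·CL ⇒ v = √(2L/(ρ·S·CL))
v = √(2 × 1.07×10^7 / (0.919 × 406 × 0.897)) = √63940 = 253 m/s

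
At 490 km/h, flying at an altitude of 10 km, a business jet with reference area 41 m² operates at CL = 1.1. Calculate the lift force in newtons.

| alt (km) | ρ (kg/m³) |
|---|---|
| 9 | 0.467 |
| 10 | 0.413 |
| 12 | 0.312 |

At 10 km, from the table: ρ = 0.413 kg/m³.
Convert speed: v = 490 km/h ÷ 3.6 = 136.1 m/s.
Dynamic pressure q = ½ρv² = ½ × 0.413 × 136.1² = 3826 Pa.
L = q·S·CL = 3826 × 41 × 1.1 = 1.73×10^5 N ≈ 173 kN

L = 1.73×10^5 N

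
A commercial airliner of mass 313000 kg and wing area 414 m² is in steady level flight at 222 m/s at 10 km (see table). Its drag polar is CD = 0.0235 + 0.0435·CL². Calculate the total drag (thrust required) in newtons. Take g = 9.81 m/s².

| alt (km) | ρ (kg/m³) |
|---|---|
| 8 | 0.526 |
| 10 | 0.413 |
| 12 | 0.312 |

At 10 km, from the table: ρ = 0.413 kg/m³.
Level flight ⇒ L = W = m·g = 313000 × 9.81 = 3.0705×10^6 N.
Dynamic pressure q = 0.5 × 0.413 × 222² = 10180 Pa.
CL = W/(q·S) = 3.0705×10^6 / (10180 × 414) = 0.7288.
CD = 0.0235 + 0.0435 × 0.7288² = 0.0466.
D = q·S·CD = 10180 × 414 × 0.0466 = 1.964×10^5 N

D = 1.96×10^5 N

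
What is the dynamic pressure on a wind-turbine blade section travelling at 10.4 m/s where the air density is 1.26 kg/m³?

q = 68.1 Pa

q = ½ρv² = ½ × 1.26 × 10.4² = 68.1 Pa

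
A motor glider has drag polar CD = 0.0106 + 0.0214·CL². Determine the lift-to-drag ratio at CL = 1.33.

CD = 0.0106 + 0.0214 × 1.33² = 0.04845
L/D = CL/CD = 1.33 / 0.04845 = 27.4

L/D = 27.4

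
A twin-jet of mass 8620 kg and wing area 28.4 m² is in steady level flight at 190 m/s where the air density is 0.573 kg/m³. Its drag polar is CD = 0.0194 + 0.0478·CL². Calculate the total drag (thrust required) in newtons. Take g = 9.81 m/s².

Weight W = mg = 8620 × 9.81 = 84562 N; in level flight L = W.
q = ½ρv² = ½ × 0.573 × 190² = 10340 Pa.
Required CL = L/(qS) = 84562/(10340·28.4) = 0.2879.
CD = 0.0194 + 0.0478 × 0.2879² = 0.02336.
D = q·S·CD = 10340 × 28.4 × 0.02336 = 6862 N

D = 6860 N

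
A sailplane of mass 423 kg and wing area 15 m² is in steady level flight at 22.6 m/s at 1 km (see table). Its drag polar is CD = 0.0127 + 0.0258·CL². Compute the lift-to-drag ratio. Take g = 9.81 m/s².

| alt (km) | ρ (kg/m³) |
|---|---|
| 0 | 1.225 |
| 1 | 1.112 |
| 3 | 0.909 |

L/D = 26.2

At 1 km, from the table: ρ = 1.112 kg/m³.
In steady level flight, lift balances weight: W = mg = 423 × 9.81 = 4149.6 N.
q = ½ρv² = ½ × 1.112 × 22.6² = 284 Pa.
CL = W/(q·S) = 4149.6 / (284 × 15) = 0.9742.
CD = 0.0127 + 0.0258 × 0.9742² = 0.03718.
L/D = CL/CD = 0.9742 / 0.03718 = 26.2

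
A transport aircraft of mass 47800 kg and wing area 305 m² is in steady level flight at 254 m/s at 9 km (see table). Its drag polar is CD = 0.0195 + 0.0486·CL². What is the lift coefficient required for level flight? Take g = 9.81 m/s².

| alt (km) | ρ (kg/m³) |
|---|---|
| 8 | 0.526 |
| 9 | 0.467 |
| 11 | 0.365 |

At 9 km, from the table: ρ = 0.467 kg/m³.
Weight W = mg = 47800 × 9.81 = 4.6892×10^5 N; in level flight L = W.
q = ½ρv² = ½ × 0.467 × 254² = 15060 Pa.
CL = W/(q·S) = 4.6892×10^5 / (15060 × 305) = 0.1021.

CL = 0.102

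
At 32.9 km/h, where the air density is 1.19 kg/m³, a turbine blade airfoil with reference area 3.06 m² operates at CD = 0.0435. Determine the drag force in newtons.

D = 6.61 N

Convert speed: v = 32.9 km/h ÷ 3.6 = 9.139 m/s.
Dynamic pressure q = ½ρv² = ½ × 1.19 × 9.139² = 49.69 Pa.
D = q·S·CD = 49.69 × 3.06 × 0.0435 = 6.61 N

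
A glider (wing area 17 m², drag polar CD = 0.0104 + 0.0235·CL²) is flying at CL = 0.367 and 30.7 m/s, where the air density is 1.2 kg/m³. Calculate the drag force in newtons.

CD = 0.0104 + 0.0235 × 0.367² = 0.01357
D = ½ρv²S·CD = ½ × 1.2 × 30.7² × 17 × 0.01357 = 130 N

D = 130 N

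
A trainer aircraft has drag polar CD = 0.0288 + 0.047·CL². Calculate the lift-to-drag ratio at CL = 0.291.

CD = 0.0288 + 0.047 × 0.291² = 0.03278
L/D = CL/CD = 0.291 / 0.03278 = 8.88

L/D = 8.88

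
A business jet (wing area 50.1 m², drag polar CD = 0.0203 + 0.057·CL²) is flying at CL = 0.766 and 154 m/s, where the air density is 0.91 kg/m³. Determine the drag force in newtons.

D = 29100 N

CD = 0.0203 + 0.057 × 0.766² = 0.05375
D = ½ρv²S·CD = ½ × 0.91 × 154² × 50.1 × 0.05375 = 29100 N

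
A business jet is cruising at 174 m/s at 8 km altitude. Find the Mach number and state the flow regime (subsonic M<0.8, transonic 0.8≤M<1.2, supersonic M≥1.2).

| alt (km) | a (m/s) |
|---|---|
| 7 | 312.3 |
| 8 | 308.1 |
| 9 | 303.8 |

M = 0.565 (subsonic)

At 8 km, from the table: a = 308.1 m/s.
M = v/a = 174 / 308.1 = 0.565
M = 0.565 → subsonic.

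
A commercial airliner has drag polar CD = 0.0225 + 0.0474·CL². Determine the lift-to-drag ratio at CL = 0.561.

CD = 0.0225 + 0.0474 × 0.561² = 0.03742
L/D = CL/CD = 0.561 / 0.03742 = 15

L/D = 15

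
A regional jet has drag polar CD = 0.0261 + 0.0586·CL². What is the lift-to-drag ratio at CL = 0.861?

L/D = 12.4

CD = 0.0261 + 0.0586 × 0.861² = 0.06954
L/D = CL/CD = 0.861 / 0.06954 = 12.4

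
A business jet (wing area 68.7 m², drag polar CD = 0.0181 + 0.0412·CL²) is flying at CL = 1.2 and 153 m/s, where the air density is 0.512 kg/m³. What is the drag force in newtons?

D = 31900 N

CD = 0.0181 + 0.0412 × 1.2² = 0.07743
D = ½ρv²S·CD = ½ × 0.512 × 153² × 68.7 × 0.07743 = 31900 N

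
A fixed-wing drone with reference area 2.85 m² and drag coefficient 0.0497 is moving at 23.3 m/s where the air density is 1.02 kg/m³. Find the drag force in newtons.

D = 39.2 N

Dynamic pressure q = ½ρv² = ½ × 1.02 × 23.3² = 276.9 Pa.
D = q·S·CD = 276.9 × 2.85 × 0.0497 = 39.2 N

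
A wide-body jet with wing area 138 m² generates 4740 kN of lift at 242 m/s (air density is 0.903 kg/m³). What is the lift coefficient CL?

CL = 1.3

From L = ½ρv²S·CL, rearranging gives CL = 2L/(ρv²S).
CL = 2 × 4.74×10^6 / (0.903 × 242² × 138) = 1.3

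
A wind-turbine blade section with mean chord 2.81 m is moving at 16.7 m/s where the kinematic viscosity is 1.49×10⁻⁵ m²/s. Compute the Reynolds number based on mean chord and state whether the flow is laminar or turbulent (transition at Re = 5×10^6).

Re = 3.15×10^6 (laminar)

Re = v·c/ν = 16.7 × 2.81 / (1.49×10⁻⁵) = 3.15×10^6
Since 3.15×10^6 < 5×10^6, the flow is laminar.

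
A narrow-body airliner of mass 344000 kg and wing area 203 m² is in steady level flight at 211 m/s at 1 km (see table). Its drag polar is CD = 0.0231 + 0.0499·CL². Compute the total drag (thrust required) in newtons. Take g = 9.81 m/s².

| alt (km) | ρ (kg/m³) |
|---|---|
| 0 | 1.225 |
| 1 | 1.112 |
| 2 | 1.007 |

D = 2.29×10^5 N

At 1 km, from the table: ρ = 1.112 kg/m³.
Level flight ⇒ L = W = m·g = 344000 × 9.81 = 3.3746×10^6 N.
Dynamic pressure q = 0.5 × 1.112 × 211² = 24750 Pa.
CL = 2W/(ρv²S) = 2×3.3746×10^6/(1.112×211²×203) = 0.6716.
CD = 0.0231 + 0.0499 × 0.6716² = 0.04561.
D = q·S·CD = 24750 × 203 × 0.04561 = 2.292×10^5 N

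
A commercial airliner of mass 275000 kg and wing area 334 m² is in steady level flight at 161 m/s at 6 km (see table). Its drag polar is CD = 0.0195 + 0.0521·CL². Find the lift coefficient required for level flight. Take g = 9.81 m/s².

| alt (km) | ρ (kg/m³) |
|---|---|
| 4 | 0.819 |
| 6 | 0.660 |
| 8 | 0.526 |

At 6 km, from the table: ρ = 0.660 kg/m³.
In steady level flight, lift balances weight: W = mg = 275000 × 9.81 = 2.6978×10^6 N.
q = ½ρv² = ½ × 0.66 × 161² = 8554 Pa.
CL = 2W/(ρv²S) = 2×2.6978×10^6/(0.66×161²×334) = 0.9443.

CL = 0.944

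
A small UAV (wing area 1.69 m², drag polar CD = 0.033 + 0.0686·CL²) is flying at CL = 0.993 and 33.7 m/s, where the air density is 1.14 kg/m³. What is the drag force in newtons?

CD = 0.033 + 0.0686 × 0.993² = 0.1006
D = ½ρv²S·CD = ½ × 1.14 × 33.7² × 1.69 × 0.1006 = 110 N

D = 110 N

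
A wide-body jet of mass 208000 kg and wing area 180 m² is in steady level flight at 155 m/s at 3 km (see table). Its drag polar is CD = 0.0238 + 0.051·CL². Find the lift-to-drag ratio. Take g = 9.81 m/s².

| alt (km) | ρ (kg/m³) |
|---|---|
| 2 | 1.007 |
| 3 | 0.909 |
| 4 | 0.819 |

L/D = 13.2

At 3 km, from the table: ρ = 0.909 kg/m³.
Level flight ⇒ L = W = m·g = 208000 × 9.81 = 2.0405×10^6 N.
Dynamic pressure q = 0.5 × 0.909 × 155² = 10920 Pa.
CL = 2W/(ρv²S) = 2×2.0405×10^6/(0.909×155²×180) = 1.038.
CD = 0.0238 + 0.051 × 1.038² = 0.07877.
L/D = CL/CD = 1.038 / 0.07877 = 13.2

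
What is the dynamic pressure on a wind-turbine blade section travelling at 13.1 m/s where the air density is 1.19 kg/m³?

q = ½ρv² = ½ × 1.19 × 13.1² = 102 Pa

q = 102 Pa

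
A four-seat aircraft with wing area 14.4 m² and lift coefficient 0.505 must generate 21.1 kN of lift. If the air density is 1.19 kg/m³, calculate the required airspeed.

L = ½ρv²S·CL ⇒ v = √(2L/(ρ·S·CL))
v = √(2 × 21100 / (1.19 × 14.4 × 0.505)) = √4877 = 69.8 m/s

v = 69.8 m/s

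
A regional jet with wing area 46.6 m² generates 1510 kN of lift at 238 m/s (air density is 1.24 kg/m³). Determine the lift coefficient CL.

From L = ½ρv²S·CL, rearranging gives CL = 2L/(ρv²S).
CL = 2 × 1.51×10^6 / (1.24 × 238² × 46.6) = 0.923

CL = 0.923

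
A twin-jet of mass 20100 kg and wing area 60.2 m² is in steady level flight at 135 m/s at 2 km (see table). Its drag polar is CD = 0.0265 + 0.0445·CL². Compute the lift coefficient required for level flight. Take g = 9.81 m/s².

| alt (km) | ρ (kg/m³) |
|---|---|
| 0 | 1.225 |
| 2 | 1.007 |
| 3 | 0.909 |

At 2 km, from the table: ρ = 1.007 kg/m³.
In steady level flight, lift balances weight: W = mg = 20100 × 9.81 = 1.9718×10^5 N.
Dynamic pressure q = 0.5 × 1.007 × 135² = 9176 Pa.
CL = 2W/(ρv²S) = 2×1.9718×10^5/(1.007×135²×60.2) = 0.3569.

CL = 0.357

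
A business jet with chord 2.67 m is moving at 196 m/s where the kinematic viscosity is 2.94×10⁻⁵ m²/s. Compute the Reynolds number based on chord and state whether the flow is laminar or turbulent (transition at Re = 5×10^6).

Re = v·c/ν = 196 × 2.67 / (2.94×10⁻⁵) = 1.78×10^7
Since 1.78×10^7 > 5×10^6, the flow is turbulent.

Re = 1.78×10^7 (turbulent)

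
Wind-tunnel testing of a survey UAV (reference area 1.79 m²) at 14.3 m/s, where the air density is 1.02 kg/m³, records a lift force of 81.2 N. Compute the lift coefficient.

CL = 0.435

From L = ½ρv²S·CL, rearranging gives CL = 2L/(ρv²S).
CL = 2 × 81.2 / (1.02 × 14.3² × 1.79) = 0.435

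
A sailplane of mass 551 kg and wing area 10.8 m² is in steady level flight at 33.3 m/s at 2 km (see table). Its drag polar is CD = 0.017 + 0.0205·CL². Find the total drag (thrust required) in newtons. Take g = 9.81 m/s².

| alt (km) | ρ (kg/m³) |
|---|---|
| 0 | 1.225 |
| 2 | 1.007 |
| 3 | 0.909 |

D = 202 N

At 2 km, from the table: ρ = 1.007 kg/m³.
In steady level flight, lift balances weight: W = mg = 551 × 9.81 = 5405.3 N.
q = ½ρv² = ½ × 1.007 × 33.3² = 558.3 Pa.
Required CL = L/(qS) = 5405.3/(558.3·10.8) = 0.8964.
CD = 0.017 + 0.0205 × 0.8964² = 0.03347.
D = q·S·CD = 558.3 × 10.8 × 0.03347 = 201.8 N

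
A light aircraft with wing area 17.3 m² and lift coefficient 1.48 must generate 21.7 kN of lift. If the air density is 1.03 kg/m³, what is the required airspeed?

v = 40.6 m/s

L = ½ρv²S·CL ⇒ v = √(2L/(ρ·S·CL))
v = √(2 × 21700 / (1.03 × 17.3 × 1.48)) = √1646 = 40.6 m/s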